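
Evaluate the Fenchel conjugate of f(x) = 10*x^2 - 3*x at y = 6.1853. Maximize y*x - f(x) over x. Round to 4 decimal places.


f*(y) = sup_x {y*x - a*x^2 - b*x} = sup_x {(y-b)*x - a*x^2}
FOC: (y - b) - 2a*x = 0 => x* = (y - b)/(2a)
x* = (6.1853 + 3)/(2*10) = 0.4593
f*(6.1853) = (y-b)^2/(4a) = (6.1853 + 3)^2/(4*10)
= 84.3697/40 = 2.1092


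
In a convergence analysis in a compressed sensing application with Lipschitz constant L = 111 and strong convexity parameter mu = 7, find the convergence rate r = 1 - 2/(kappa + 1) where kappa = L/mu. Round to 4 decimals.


Step 1: Compute the condition number.
kappa = L/mu = 111/7 = 15.8571
Step 2: Compute the convergence rate.
r = 1 - 2/(kappa + 1) = 1 - 2*mu/(L + mu) = (L - mu)/(L + mu) = 104/118 = 0.8814


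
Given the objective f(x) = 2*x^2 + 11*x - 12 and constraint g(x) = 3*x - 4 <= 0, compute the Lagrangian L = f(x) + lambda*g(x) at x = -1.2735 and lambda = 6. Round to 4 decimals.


Step 1: Evaluate f(x).
f(-1.2735) = 2*(-1.2735)^2 + 11*(-1.2735) - 12 = -22.7649
Step 2: Evaluate g(x).
g(-1.2735) = 3*-1.2735 - 4 = -7.8205
Step 3: Compute Lagrangian.
L = -22.7649 + 6*-7.8205 = -69.6879


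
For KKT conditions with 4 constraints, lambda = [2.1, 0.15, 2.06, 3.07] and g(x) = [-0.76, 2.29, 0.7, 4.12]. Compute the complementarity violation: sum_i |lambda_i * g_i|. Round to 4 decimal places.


KKT complementary slackness check:
lambda_1 * g_1 = 2.1 * -0.76 = -1.596
lambda_2 * g_2 = 0.15 * 2.29 = 0.3435
lambda_3 * g_3 = 2.06 * 0.7 = 1.442
lambda_4 * g_4 = 3.07 * 4.12 = 12.6484
Total violation = 1.596 + 0.3435 + 1.442 + 12.6484 = 16.0299


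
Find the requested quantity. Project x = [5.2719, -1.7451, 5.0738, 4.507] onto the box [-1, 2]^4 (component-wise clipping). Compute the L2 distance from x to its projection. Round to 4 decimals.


Project each component onto [-1, 2].
clip(5.2719) = 2.0, clip(-1.7451) = -1.0, clip(5.0738) = 2.0, clip(4.507) = 2.0
Projection = [2.0, -1.0, 2.0, 2.0]
Squared diffs: [10.7053, 0.5552, 9.4482, 6.285]
Distance = sqrt(26.9937) = 5.1956


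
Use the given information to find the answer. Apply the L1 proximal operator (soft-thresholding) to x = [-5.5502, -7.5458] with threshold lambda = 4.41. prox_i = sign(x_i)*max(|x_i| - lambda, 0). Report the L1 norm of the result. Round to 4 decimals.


Soft-thresholding with lambda = 4.41:
prox(-5.5502) = sign(-5.5502)*max(|-5.5502| - 4.41, 0) = -1.1402
prox(-7.5458) = sign(-7.5458)*max(|-7.5458| - 4.41, 0) = -3.1358
prox(x) = [-1.1402, -3.1358]
||prox(x)||_1 = 1.1402 + 3.1358 = 4.276


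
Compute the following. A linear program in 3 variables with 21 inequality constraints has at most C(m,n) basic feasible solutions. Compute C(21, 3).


Each vertex corresponds to some choice of n active constraints out of m, so the number of vertices is at most C(m, n) = m! / (n!(m-n)!).
m = 21, n = 3
Numerator: 21 * 20 * 19
Denominator: 3! = 6
C(21, 3) = 1330


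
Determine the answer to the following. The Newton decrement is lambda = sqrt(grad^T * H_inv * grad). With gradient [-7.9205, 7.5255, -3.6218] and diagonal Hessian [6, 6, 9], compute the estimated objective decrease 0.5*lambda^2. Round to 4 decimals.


Step 1: H is diagonal, so H^(-1) * g = [-1.3201, 1.2543, -0.4024].
Step 2: g^T H^(-1) g = sum_i g_i^2 / H_ii
  = (-7.9205)^2/6 + (7.5255)^2/6 + (-3.6218)^2/9
  = 10.4557 + 9.4389 + 1.4575 = 21.3521
Step 3: Objective decrease = 0.5 * g^T H^(-1) g = 10.676


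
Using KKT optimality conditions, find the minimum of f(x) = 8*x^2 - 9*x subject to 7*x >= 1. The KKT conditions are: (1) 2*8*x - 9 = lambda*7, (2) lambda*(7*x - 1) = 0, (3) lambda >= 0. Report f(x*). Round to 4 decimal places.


Step 1: Try lambda = 0 (constraint inactive).
Stationarity: 2*8*x - 9 = 0
x* = 9/(2*8) = 0.5625
Check constraint: 7*0.5625 = 3.9375 >= 1 -- satisfied.
Step 2: Compute optimal value.
f(x*) = 8*0.5625^2 - 9*0.5625 = -2.5313


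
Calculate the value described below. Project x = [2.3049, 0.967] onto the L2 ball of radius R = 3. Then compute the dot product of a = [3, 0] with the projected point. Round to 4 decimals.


Step 1: Compute ||x|| (intermediates to 6 decimals).
||x|| = sqrt(2.3049^2 + 0.967^2) = 2.499531
Step 2: Project.
Since ||x|| <= R, proj = x (no scaling needed).
proj(x) = [2.3049, 0.967]
Step 3: Dot product.
a^T * proj(x) = 3*2.3049 + 0*0.967 = 6.9147


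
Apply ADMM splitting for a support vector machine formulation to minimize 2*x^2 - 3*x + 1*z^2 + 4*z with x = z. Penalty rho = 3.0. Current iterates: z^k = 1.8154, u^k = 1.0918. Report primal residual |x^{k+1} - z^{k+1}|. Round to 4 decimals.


ADMM iteration with rho = 3.0, z^k = 1.8154, u^k = 1.0918
Step 1: x-update.
Minimize 2*x^2 - 3*x + (3.0/2)*(x - 1.8154 + 1.0918)^2
FOC: (2*2 + 3.0)*x = 3 + 3.0*(1.8154 - 1.0918)
x^{k+1} = 0.7387
Step 2: z-update.
Minimize 1*z^2 + 4*z + (3.0/2)*(0.7387 - z + 1.0918)^2
FOC: (2*1 + 3.0)*z = -4 + 3.0*(0.7387 + 1.0918)
z^{k+1} = 0.2983
Step 3: u-update.
u^{k+1} = 1.0918 + 0.7387 - 0.2983 = 1.5322
Step 4: Primal residual = |0.7387 - 0.2983| = 0.4404


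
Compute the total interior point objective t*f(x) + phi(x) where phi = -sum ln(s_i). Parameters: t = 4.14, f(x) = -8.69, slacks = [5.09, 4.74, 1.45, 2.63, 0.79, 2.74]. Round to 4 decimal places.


Step 1: Compute log-barrier.
ln values: [1.6273, 1.556, 0.3716, 0.967, -0.2357, 1.008]
phi = -(1.6273 + 1.556 + 0.3716 + 0.967 - 0.2357 + 1.008) = -5.2941
Step 2: Compute augmented objective.
t*f(x) = 4.14*-8.69 = -35.9766
Total = -35.9766 - 5.2941 = -41.2707


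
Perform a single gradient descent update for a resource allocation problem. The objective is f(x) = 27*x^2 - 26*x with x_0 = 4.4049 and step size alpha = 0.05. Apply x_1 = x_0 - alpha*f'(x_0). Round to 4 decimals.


We compute the gradient at x_0 and apply the update.
f'(x) = 54*x - 26
f'(4.4049) = 54*4.4049 - 26 = 211.8646
x_1 = 4.4049 - 0.05*211.8646 = -6.1883


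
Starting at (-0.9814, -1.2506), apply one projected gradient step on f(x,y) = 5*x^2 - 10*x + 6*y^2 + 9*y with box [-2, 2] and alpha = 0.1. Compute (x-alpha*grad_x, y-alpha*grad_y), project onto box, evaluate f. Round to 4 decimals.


Step 1: Compute gradient at (-0.9814, -1.2506).
grad_x = 2*5*-0.9814 - 10 = -19.814
grad_y = 2*6*-1.2506 + 9 = -6.0072
Step 2: Gradient step.
x_raw = -0.9814 - 0.1*-19.814 = 1.0
y_raw = -1.2506 - 0.1*-6.0072 = -0.6499
Step 3: Project onto [-2, 2].
x_proj = clip(1.0) = 1.0
y_proj = clip(-0.6499) = -0.6499
Step 4: Evaluate f.
f(1.0, -0.6499) = -8.3149


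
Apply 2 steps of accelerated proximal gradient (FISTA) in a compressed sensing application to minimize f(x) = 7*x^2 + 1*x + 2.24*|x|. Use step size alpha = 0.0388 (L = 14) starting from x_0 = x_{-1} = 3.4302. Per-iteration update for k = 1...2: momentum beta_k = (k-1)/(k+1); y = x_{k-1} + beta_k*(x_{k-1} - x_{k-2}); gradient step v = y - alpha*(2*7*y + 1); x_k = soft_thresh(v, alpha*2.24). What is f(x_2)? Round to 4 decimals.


FISTA on f(x) = 7*x^2 + 1*x + 2.24*|x|
L = 14, alpha = 0.0388
Iteration 1: beta = 0.0, y = 3.4302 + 0.0*(3.4302 - 3.4302) = 3.4302
  grad(y) = 49.0228, v = y - alpha*grad = 1.5281
  prox(v) = soft_thresh(1.5281, 0.0869) = 1.4412
Iteration 2: beta = 0.3333, y = 1.4412 + 0.3333*(1.4412 - 3.4302) = 0.7782
  grad(y) = 11.8949, v = y - alpha*grad = 0.3167
  prox(v) = soft_thresh(0.3167, 0.0869) = 0.2298
f(x_2) = 7*0.2298^2 + 1*0.2298 + 2.24*|0.2298| = 1.114


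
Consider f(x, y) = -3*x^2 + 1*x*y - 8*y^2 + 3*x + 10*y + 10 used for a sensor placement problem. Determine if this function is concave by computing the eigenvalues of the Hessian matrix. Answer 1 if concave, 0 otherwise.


The Hessian of f(x,y) = -3*x^2 + 1*x*y - 8*y^2 + 3*x + 10*y + 10 is:
H = [[-6, 1], [1, -16]]
Trace = -6 - 16 = -22
Determinant = -6*-16 - (1)^2 = 95
Discriminant = (-22)^2 - 4*95 = 104.0
Eigenvalues: lambda_1 = -16.099, lambda_2 = -5.901
The function is concave.

1


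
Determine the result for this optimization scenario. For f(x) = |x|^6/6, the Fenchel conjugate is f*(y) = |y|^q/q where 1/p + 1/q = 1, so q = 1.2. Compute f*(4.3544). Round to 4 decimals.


The conjugate exponent q satisfies 1/p + 1/q = 1.
p = 6, so q = 6/(6 - 1) = 1.2
|y|^q = 4.3544^1.2 = 5.8441
f*(4.3544) = 5.8441 / 1.2 = 4.87


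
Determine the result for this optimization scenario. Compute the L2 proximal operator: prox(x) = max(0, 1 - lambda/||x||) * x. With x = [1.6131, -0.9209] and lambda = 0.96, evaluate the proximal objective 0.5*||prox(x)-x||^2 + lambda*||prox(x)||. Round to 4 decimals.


Step 1: Compute ||x||.
||x|| = 1.8575
Step 2: Compute scaling factor.
scale = max(0, 1 - 0.96/1.8575) = 0.4832
Step 3: prox(x) = [0.7794, -0.4449]
||prox(x)|| = 0.8975
Step 4: Proximal objective.
0.5*||prox-x||^2 = 0.4608
lambda*||prox|| = 0.8616
Total = 1.3224


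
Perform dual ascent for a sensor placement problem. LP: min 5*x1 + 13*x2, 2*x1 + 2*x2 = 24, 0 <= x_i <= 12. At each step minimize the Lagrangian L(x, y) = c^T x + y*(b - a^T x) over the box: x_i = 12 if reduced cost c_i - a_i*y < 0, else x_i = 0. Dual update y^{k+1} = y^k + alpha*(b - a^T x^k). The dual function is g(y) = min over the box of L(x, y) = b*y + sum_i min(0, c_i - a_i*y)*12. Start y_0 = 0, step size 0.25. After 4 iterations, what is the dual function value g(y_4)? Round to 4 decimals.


Dual ascent for LP: min 5*x1 + 13*x2, 2*x1 + 2*x2 = 24, 0 <= x_i <= 12
Step 1: y^k = 0.0, reduced costs: (5.0, 13.0)
  x^k = (0.0, 0.0), subgradient = b - a^T x = 24.0
  y^{k+1} = 0.0 + 0.25*24.0 = 6.0
Step 2: y^k = 6.0, reduced costs: (-7.0, 1.0)
  x^k = (12.0, 0.0), subgradient = b - a^T x = 0.0
  y^{k+1} = 6.0 + 0.25*0.0 = 6.0
Step 3: y^k = 6.0, reduced costs: (-7.0, 1.0)
  x^k = (12.0, 0.0), subgradient = b - a^T x = 0.0
  y^{k+1} = 6.0 + 0.25*0.0 = 6.0
Step 4: y^k = 6.0, reduced costs: (-7.0, 1.0)
  x^k = (12.0, 0.0), subgradient = b - a^T x = 0.0
  y^{k+1} = 6.0 + 0.25*0.0 = 6.0
Dual objective at y_4 = 6.0: reduced costs (-7.0, 1.0), box minimizer x = (12.0, 0.0)
g(y_4) = b*y + (c1 - a1*y)*x1 + (c2 - a2*y)*x2 = 24*6.0 + (-7.0)*12.0 + 1.0*0.0 = 144.0 - 84.0 + 0.0 = 60.0


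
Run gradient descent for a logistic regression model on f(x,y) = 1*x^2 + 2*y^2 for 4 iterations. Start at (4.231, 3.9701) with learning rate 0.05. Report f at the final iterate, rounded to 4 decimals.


Gradient descent on f(x,y) = 1*x^2 + 2*y^2.
Starting point: (4.231, 3.9701), alpha = 0.05
Step 1: grad_x = 2*1*4.231 = 8.462, grad_y = 2*2*3.9701 = 15.8804
  x_1 = 4.231 - 0.05*8.462 = 3.8079
  y_1 = 3.9701 - 0.05*15.8804 = 3.1761
Step 2: grad_x = 2*1*3.8079 = 7.6158, grad_y = 2*2*3.1761 = 12.7043
  x_2 = 3.8079 - 0.05*7.6158 = 3.4271
  y_2 = 3.1761 - 0.05*12.7043 = 2.5409
Step 3: grad_x = 2*1*3.4271 = 6.8542, grad_y = 2*2*2.5409 = 10.1635
  x_3 = 3.4271 - 0.05*6.8542 = 3.0844
  y_3 = 2.5409 - 0.05*10.1635 = 2.0327
Step 4: grad_x = 2*1*3.0844 = 6.1688, grad_y = 2*2*2.0327 = 8.1308
  x_4 = 3.0844 - 0.05*6.1688 = 2.776
  y_4 = 2.0327 - 0.05*8.1308 = 1.6262
f(2.776, 1.6262) = 1*2.776^2 + 2*1.6262^2 = 12.9947


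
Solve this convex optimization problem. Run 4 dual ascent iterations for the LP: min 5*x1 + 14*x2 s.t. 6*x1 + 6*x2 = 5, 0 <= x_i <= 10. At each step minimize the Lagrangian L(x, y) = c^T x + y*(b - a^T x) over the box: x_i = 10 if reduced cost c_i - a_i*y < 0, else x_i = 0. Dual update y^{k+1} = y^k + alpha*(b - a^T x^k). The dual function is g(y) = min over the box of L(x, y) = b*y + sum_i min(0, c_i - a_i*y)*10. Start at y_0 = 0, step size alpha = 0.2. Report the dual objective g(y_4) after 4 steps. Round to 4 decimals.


Dual ascent for LP: min 5*x1 + 14*x2, 6*x1 + 6*x2 = 5, 0 <= x_i <= 10
Step 1: y^k = 0.0, reduced costs: (5.0, 14.0)
  x^k = (0.0, 0.0), subgradient = b - a^T x = 5.0
  y^{k+1} = 0.0 + 0.2*5.0 = 1.0
Step 2: y^k = 1.0, reduced costs: (-1.0, 8.0)
  x^k = (10.0, 0.0), subgradient = b - a^T x = -55.0
  y^{k+1} = 1.0 + 0.2*-55.0 = -10.0
Step 3: y^k = -10.0, reduced costs: (65.0, 74.0)
  x^k = (0.0, 0.0), subgradient = b - a^T x = 5.0
  y^{k+1} = -10.0 + 0.2*5.0 = -9.0
Step 4: y^k = -9.0, reduced costs: (59.0, 68.0)
  x^k = (0.0, 0.0), subgradient = b - a^T x = 5.0
  y^{k+1} = -9.0 + 0.2*5.0 = -8.0
Dual objective at y_4 = -8.0: reduced costs (53.0, 62.0), box minimizer x = (0.0, 0.0)
g(y_4) = b*y + (c1 - a1*y)*x1 + (c2 - a2*y)*x2 = 5*(-8.0) + 53.0*0.0 + 62.0*0.0 = -40.0 + 0.0 + 0.0 = -40.0


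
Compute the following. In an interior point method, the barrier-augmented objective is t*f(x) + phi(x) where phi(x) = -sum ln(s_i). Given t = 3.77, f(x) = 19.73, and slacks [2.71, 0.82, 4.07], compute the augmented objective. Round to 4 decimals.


Step 1: Compute log-barrier.
ln values: [0.9969, -0.1985, 1.4036]
phi = -(0.9969 - 0.1985 + 1.4036) = -2.2021
Step 2: Compute augmented objective.
t*f(x) = 3.77*19.73 = 74.3821
Total = 74.3821 - 2.2021 = 72.18


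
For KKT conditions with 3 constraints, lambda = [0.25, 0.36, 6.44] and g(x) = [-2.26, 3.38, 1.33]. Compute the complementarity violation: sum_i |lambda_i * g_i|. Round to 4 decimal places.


KKT complementary slackness check:
lambda_1 * g_1 = 0.25 * -2.26 = -0.565
lambda_2 * g_2 = 0.36 * 3.38 = 1.2168
lambda_3 * g_3 = 6.44 * 1.33 = 8.5652
Total violation = 0.565 + 1.2168 + 8.5652 = 10.347


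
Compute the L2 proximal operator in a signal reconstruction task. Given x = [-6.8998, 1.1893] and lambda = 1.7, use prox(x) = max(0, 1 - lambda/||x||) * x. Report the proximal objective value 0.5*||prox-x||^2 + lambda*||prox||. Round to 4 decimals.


Step 1: Compute ||x||.
||x|| = 7.0015
Step 2: Compute scaling factor.
scale = max(0, 1 - 1.7/7.0015) = 0.7572
Step 3: prox(x) = [-5.2245, 0.9005]
||prox(x)|| = 5.3015
Step 4: Proximal objective.
0.5*||prox-x||^2 = 1.445
lambda*||prox|| = 9.0126
Total = 10.4576


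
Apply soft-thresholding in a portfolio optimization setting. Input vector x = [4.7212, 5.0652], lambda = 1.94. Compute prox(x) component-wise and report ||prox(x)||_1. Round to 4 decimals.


Soft-thresholding with lambda = 1.94:
prox(4.7212) = sign(4.7212)*max(|4.7212| - 1.94, 0) = 2.7812
prox(5.0652) = sign(5.0652)*max(|5.0652| - 1.94, 0) = 3.1252
prox(x) = [2.7812, 3.1252]
||prox(x)||_1 = 2.7812 + 3.1252 = 5.9064


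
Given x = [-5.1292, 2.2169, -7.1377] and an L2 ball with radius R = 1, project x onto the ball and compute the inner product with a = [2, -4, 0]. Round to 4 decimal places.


Step 1: Compute ||x|| (intermediates to 6 decimals).
||x|| = sqrt((-5.1292)^2 + 2.2169^2 + (-7.1377)^2) = 9.064772
Step 2: Project.
Since ||x|| > R, scale = R/||x|| = 1/9.064772 = 0.110317, proj(x) = scale * x
proj(x) = [-0.565838, 0.244562, -0.78741]
Step 3: Dot product.
a^T * proj(x) = 2*(-0.565838) - 4*0.244562 + 0*(-0.78741) = -2.1099


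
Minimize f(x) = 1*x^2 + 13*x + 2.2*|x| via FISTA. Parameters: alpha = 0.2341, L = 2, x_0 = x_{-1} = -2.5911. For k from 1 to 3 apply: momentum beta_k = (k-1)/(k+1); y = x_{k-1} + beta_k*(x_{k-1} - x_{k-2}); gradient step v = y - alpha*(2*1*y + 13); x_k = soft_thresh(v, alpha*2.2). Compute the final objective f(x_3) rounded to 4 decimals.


FISTA on f(x) = 1*x^2 + 13*x + 2.2*|x|
L = 2, alpha = 0.2341
Iteration 1: beta = 0.0, y = -2.5911 + 0.0*(-2.5911 + 2.5911) = -2.5911
  grad(y) = 7.8178, v = y - alpha*grad = -4.4212
  prox(v) = soft_thresh(-4.4212, 0.515) = -3.9062
Iteration 2: beta = 0.3333, y = -3.9062 + 0.3333*(-3.9062 + 2.5911) = -4.3446
  grad(y) = 4.3108, v = y - alpha*grad = -5.3538
  prox(v) = soft_thresh(-5.3538, 0.515) = -4.8387
Iteration 3: beta = 0.5, y = -4.8387 + 0.5*(-4.8387 + 3.9062) = -5.305
  grad(y) = 2.39, v = y - alpha*grad = -5.8645
  prox(v) = soft_thresh(-5.8645, 0.515) = -5.3495
f(x_3) = 1*(-5.3495)^2 + 13*(-5.3495) + 2.2*|-5.3495| = -29.1574


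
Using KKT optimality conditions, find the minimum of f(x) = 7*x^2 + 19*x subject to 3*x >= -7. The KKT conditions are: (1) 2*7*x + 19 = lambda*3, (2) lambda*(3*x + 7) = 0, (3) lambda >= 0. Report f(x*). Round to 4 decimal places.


Step 1: Try lambda = 0 (constraint inactive).
Stationarity: 2*7*x + 19 = 0
x* = -19/(2*7) = -19/14 = -1.3571 (rounded; the exact value -19/14 is used below)
Check constraint: 3*-1.3571 = -4.0713 >= -7 -- satisfied.
Step 2: Compute optimal value.
f(x*) = 7*(-19/14)^2 + 19*(-19/14) = -12.8929


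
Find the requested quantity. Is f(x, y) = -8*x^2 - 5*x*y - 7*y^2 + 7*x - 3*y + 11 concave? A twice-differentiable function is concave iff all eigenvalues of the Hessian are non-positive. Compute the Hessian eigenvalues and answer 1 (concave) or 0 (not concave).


The Hessian of f(x,y) = -8*x^2 - 5*x*y - 7*y^2 + 7*x - 3*y + 11 is:
H = [[-16, -5], [-5, -14]]
Trace = -16 - 14 = -30
Determinant = -16*-14 - (-5)^2 = 199
Discriminant = (-30)^2 - 4*199 = 104.0
Eigenvalues: lambda_1 = -20.099, lambda_2 = -9.901
The function is concave.

1


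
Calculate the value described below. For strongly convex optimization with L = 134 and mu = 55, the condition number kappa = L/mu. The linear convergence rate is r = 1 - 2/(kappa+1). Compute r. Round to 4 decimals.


Step 1: Compute the condition number.
kappa = L/mu = 134/55 = 2.4364
Step 2: Compute the convergence rate.
r = 1 - 2/(kappa + 1) = 1 - 2*mu/(L + mu) = (L - mu)/(L + mu) = 79/189 = 0.418


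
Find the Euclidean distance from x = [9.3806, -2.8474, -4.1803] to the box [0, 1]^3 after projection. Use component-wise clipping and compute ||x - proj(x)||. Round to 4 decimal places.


Project each component onto [0, 1].
clip(9.3806) = 1.0, clip(-2.8474) = 0.0, clip(-4.1803) = 0.0
Projection = [1.0, 0.0, 0.0]
Squared diffs: [70.2345, 8.1077, 17.4749]
Distance = sqrt(95.8171) = 9.7886


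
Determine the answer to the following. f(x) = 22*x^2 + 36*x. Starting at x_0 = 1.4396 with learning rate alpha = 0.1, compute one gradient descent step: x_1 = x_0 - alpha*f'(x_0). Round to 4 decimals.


We compute the gradient at x_0 and apply the update.
f'(x) = 44*x + 36
f'(1.4396) = 44*1.4396 + 36 = 99.3424
x_1 = 1.4396 - 0.1*99.3424 = -8.4946


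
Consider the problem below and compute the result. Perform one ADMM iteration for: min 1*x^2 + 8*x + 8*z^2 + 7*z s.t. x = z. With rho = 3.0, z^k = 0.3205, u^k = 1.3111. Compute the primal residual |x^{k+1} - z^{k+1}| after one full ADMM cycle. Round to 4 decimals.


ADMM iteration with rho = 3.0, z^k = 0.3205, u^k = 1.3111
Step 1: x-update.
Minimize 1*x^2 + 8*x + (3.0/2)*(x - 0.3205 + 1.3111)^2
FOC: (2*1 + 3.0)*x = -8 + 3.0*(0.3205 - 1.3111)
x^{k+1} = -2.1944
Step 2: z-update.
Minimize 8*z^2 + 7*z + (3.0/2)*(-2.1944 - z + 1.3111)^2
FOC: (2*8 + 3.0)*z = -7 + 3.0*(-2.1944 + 1.3111)
z^{k+1} = -0.5079
Step 3: u-update.
u^{k+1} = 1.3111 - 2.1944 + 0.5079 = -0.3754
Step 4: Primal residual = |-2.1944 + 0.5079| = 1.6865


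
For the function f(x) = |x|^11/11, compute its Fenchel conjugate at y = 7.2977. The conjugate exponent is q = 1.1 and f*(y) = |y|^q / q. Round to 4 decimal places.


The conjugate exponent q satisfies 1/p + 1/q = 1.
p = 11, so q = 11/(11 - 1) = 1.1
|y|^q = 7.2977^1.1 = 8.9023
f*(7.2977) = 8.9023 / 1.1 = 8.093


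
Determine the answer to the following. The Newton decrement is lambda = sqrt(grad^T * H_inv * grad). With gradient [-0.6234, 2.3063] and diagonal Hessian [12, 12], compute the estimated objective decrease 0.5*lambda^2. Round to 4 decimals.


Step 1: H is diagonal, so H^(-1) * g = [-0.052, 0.1922].
Step 2: g^T H^(-1) g = sum_i g_i^2 / H_ii
  = (-0.6234)^2/12 + (2.3063)^2/12
  = 0.0324 + 0.4433 = 0.4756
Step 3: Objective decrease = 0.5 * g^T H^(-1) g = 0.2378


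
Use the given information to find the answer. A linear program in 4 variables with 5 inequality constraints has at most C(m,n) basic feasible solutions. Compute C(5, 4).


Each vertex corresponds to some choice of n active constraints out of m, so the number of vertices is at most C(m, n) = m! / (n!(m-n)!).
m = 5, n = 4
Numerator: 5 * 4 * 3 * 2
Denominator: 4! = 24
C(5, 4) = 5


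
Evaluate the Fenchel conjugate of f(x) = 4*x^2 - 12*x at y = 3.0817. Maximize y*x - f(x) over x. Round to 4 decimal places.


f*(y) = sup_x {y*x - a*x^2 - b*x} = sup_x {(y-b)*x - a*x^2}
FOC: (y - b) - 2a*x = 0 => x* = (y - b)/(2a)
x* = (3.0817 + 12)/(2*4) = 1.8852
f*(3.0817) = (y-b)^2/(4a) = (3.0817 + 12)^2/(4*4)
= 227.4577/16 = 14.2161


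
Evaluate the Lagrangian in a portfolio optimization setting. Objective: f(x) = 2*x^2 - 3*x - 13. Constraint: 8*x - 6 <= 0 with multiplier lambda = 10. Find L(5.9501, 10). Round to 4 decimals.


Step 1: Evaluate f(x).
f(5.9501) = 2*5.9501^2 - 3*5.9501 - 13 = 39.9571
Step 2: Evaluate g(x).
g(5.9501) = 8*5.9501 - 6 = 41.6008
Step 3: Compute Lagrangian.
L = 39.9571 + 10*41.6008 = 455.9651


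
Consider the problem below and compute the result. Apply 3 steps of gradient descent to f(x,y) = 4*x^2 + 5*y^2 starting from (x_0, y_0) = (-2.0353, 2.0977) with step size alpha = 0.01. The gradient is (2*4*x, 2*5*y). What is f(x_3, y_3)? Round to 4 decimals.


Gradient descent on f(x,y) = 4*x^2 + 5*y^2.
Starting point: (-2.0353, 2.0977), alpha = 0.01
Step 1: grad_x = 2*4*-2.0353 = -16.2824, grad_y = 2*5*2.0977 = 20.977
  x_1 = -2.0353 - 0.01*-16.2824 = -1.8725
  y_1 = 2.0977 - 0.01*20.977 = 1.8879
Step 2: grad_x = 2*4*-1.8725 = -14.9798, grad_y = 2*5*1.8879 = 18.8793
  x_2 = -1.8725 - 0.01*-14.9798 = -1.7227
  y_2 = 1.8879 - 0.01*18.8793 = 1.6991
Step 3: grad_x = 2*4*-1.7227 = -13.7814, grad_y = 2*5*1.6991 = 16.9914
  x_3 = -1.7227 - 0.01*-13.7814 = -1.5849
  y_3 = 1.6991 - 0.01*16.9914 = 1.5292
f(-1.5849, 1.5292) = 4*(-1.5849)^2 + 5*1.5292^2 = 21.7398


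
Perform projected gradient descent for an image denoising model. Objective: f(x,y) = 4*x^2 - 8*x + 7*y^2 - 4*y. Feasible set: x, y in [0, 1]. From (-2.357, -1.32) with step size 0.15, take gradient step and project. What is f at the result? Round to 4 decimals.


Step 1: Compute gradient at (-2.357, -1.32).
grad_x = 2*4*-2.357 - 8 = -26.856
grad_y = 2*7*-1.32 - 4 = -22.48
Step 2: Gradient step.
x_raw = -2.357 - 0.15*-26.856 = 1.6714
y_raw = -1.32 - 0.15*-22.48 = 2.052
Step 3: Project onto [0, 1].
x_proj = clip(1.6714) = 1.0
y_proj = clip(2.052) = 1.0
Step 4: Evaluate f.
f(1.0, 1.0) = -1.0


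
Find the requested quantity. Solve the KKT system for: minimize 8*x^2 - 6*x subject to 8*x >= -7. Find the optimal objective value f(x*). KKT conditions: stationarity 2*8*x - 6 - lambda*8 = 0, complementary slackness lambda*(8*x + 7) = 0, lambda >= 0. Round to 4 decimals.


Step 1: Try lambda = 0 (constraint inactive).
Stationarity: 2*8*x - 6 = 0
x* = 6/(2*8) = 0.375
Check constraint: 8*0.375 = 3.0 >= -7 -- satisfied.
Step 2: Compute optimal value.
f(x*) = 8*0.375^2 - 6*0.375 = -1.125


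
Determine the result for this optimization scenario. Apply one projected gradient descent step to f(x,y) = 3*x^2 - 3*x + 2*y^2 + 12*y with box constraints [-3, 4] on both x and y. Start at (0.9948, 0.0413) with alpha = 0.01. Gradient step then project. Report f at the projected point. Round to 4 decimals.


Step 1: Compute gradient at (0.9948, 0.0413).
grad_x = 2*3*0.9948 - 3 = 2.9688
grad_y = 2*2*0.0413 + 12 = 12.1652
Step 2: Gradient step.
x_raw = 0.9948 - 0.01*2.9688 = 0.9651
y_raw = 0.0413 - 0.01*12.1652 = -0.0804
Step 3: Project onto [-3, 4].
x_proj = clip(0.9651) = 0.9651
y_proj = clip(-0.0804) = -0.0804
Step 4: Evaluate f.
f(0.9651, -0.0804) = -1.0523


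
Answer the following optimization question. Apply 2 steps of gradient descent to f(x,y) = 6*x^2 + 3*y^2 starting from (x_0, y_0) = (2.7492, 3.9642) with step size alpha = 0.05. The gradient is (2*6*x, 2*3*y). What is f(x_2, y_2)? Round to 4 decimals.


Gradient descent on f(x,y) = 6*x^2 + 3*y^2.
Starting point: (2.7492, 3.9642), alpha = 0.05
Step 1: grad_x = 2*6*2.7492 = 32.9904, grad_y = 2*3*3.9642 = 23.7852
  x_1 = 2.7492 - 0.05*32.9904 = 1.0997
  y_1 = 3.9642 - 0.05*23.7852 = 2.7749
Step 2: grad_x = 2*6*1.0997 = 13.1962, grad_y = 2*3*2.7749 = 16.6496
  x_2 = 1.0997 - 0.05*13.1962 = 0.4399
  y_2 = 2.7749 - 0.05*16.6496 = 1.9425
f(0.4399, 1.9425) = 6*0.4399^2 + 3*1.9425^2 = 12.4804


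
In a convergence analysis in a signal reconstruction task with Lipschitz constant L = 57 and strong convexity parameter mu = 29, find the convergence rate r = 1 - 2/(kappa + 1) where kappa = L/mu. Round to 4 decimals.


Step 1: Compute the condition number.
kappa = L/mu = 57/29 = 1.9655
Step 2: Compute the convergence rate.
r = 1 - 2/(kappa + 1) = 1 - 2*mu/(L + mu) = (L - mu)/(L + mu) = 28/86 = 0.3256


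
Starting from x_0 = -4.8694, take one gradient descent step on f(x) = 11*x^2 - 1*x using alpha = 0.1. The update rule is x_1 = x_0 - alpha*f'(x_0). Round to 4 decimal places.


We compute the gradient at x_0 and apply the update.
f'(x) = 22*x - 1
f'(-4.8694) = 22*-4.8694 - 1 = -108.1268
x_1 = -4.8694 - 0.1*-108.1268 = 5.9433


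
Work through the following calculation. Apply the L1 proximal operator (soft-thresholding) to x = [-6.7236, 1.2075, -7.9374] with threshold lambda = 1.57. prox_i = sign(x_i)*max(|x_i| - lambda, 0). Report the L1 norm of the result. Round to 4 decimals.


Soft-thresholding with lambda = 1.57:
prox(-6.7236) = sign(-6.7236)*max(|-6.7236| - 1.57, 0) = -5.1536
prox(1.2075) = sign(1.2075)*max(|1.2075| - 1.57, 0) = 0.0
prox(-7.9374) = sign(-7.9374)*max(|-7.9374| - 1.57, 0) = -6.3674
prox(x) = [-5.1536, 0.0, -6.3674]
||prox(x)||_1 = 5.1536 + 0.0 + 6.3674 = 11.521


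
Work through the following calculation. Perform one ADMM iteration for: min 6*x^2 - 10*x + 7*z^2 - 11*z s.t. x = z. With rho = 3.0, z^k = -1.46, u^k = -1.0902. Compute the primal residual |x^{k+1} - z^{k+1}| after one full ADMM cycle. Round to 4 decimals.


ADMM iteration with rho = 3.0, z^k = -1.46, u^k = -1.0902
Step 1: x-update.
Minimize 6*x^2 - 10*x + (3.0/2)*(x + 1.46 - 1.0902)^2
FOC: (2*6 + 3.0)*x = 10 + 3.0*(-1.46 + 1.0902)
x^{k+1} = 0.5927
Step 2: z-update.
Minimize 7*z^2 - 11*z + (3.0/2)*(0.5927 - z - 1.0902)^2
FOC: (2*7 + 3.0)*z = 11 + 3.0*(0.5927 - 1.0902)
z^{k+1} = 0.5593
Step 3: u-update.
u^{k+1} = -1.0902 + 0.5927 - 0.5593 = -1.0568
Step 4: Primal residual = |0.5927 - 0.5593| = 0.0334


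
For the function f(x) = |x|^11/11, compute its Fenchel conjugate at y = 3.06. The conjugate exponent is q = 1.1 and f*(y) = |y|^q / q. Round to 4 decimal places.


The conjugate exponent q satisfies 1/p + 1/q = 1.
p = 11, so q = 11/(11 - 1) = 1.1
|y|^q = 3.06^1.1 = 3.4221
f*(3.06) = 3.4221 / 1.1 = 3.111


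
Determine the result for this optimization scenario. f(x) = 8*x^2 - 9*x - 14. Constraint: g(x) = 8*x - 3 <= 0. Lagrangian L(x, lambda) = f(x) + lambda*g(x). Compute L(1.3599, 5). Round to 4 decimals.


Step 1: Evaluate f(x).
f(1.3599) = 8*1.3599^2 - 9*1.3599 - 14 = -11.4445
Step 2: Evaluate g(x).
g(1.3599) = 8*1.3599 - 3 = 7.8792
Step 3: Compute Lagrangian.
L = -11.4445 + 5*7.8792 = 27.9515


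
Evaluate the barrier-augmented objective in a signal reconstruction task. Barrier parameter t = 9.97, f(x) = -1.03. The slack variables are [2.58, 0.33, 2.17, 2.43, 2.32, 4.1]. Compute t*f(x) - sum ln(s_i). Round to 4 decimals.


Step 1: Compute log-barrier.
ln values: [0.9478, -1.1087, 0.7747, 0.8879, 0.8416, 1.411]
phi = -(0.9478 - 1.1087 + 0.7747 + 0.8879 + 0.8416 + 1.411) = -3.7543
Step 2: Compute augmented objective.
t*f(x) = 9.97*-1.03 = -10.2691
Total = -10.2691 - 3.7543 = -14.0234


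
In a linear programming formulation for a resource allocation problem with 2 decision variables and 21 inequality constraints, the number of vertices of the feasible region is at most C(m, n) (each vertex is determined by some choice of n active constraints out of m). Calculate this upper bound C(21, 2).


Each vertex corresponds to some choice of n active constraints out of m, so the number of vertices is at most C(m, n) = m! / (n!(m-n)!).
m = 21, n = 2
Numerator: 21 * 20
Denominator: 2! = 2
C(21, 2) = 210


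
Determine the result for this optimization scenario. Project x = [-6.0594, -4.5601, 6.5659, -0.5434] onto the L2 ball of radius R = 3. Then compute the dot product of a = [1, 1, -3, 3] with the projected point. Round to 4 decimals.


Step 1: Compute ||x|| (intermediates to 6 decimals).
||x|| = sqrt((-6.0594)^2 + (-4.5601)^2 + 6.5659^2 + (-0.5434)^2) = 10.045754
Step 2: Project.
Since ||x|| > R, scale = R/||x|| = 3/10.045754 = 0.298634, proj(x) = scale * x
proj(x) = [-1.809543, -1.361801, 1.960801, -0.162278]
Step 3: Dot product.
a^T * proj(x) = 1*(-1.809543) + 1*(-1.361801) - 3*1.960801 + 3*(-0.162278) = -9.5406


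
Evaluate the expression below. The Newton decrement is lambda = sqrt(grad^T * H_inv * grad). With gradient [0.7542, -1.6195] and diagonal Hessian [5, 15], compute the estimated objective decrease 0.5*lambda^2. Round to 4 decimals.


Step 1: H is diagonal, so H^(-1) * g = [0.1508, -0.108].
Step 2: g^T H^(-1) g = sum_i g_i^2 / H_ii
  = (0.7542)^2/5 + (-1.6195)^2/15
  = 0.1138 + 0.1749 = 0.2886
Step 3: Objective decrease = 0.5 * g^T H^(-1) g = 0.1443


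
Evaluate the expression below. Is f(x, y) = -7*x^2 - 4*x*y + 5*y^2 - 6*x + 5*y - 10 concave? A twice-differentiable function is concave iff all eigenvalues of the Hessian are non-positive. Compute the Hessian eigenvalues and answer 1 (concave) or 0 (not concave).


The Hessian of f(x,y) = -7*x^2 - 4*x*y + 5*y^2 - 6*x + 5*y - 10 is:
H = [[-14, -4], [-4, 10]]
Trace = -14 + 10 = -4
Determinant = -14*10 - (-4)^2 = -156
Discriminant = (-4)^2 - 4*-156 = 640.0
Eigenvalues: lambda_1 = -14.6491, lambda_2 = 10.6491
The function is not concave.

0


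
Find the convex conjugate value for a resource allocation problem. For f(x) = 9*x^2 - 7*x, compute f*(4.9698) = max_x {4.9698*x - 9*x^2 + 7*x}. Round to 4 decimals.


f*(y) = sup_x {y*x - a*x^2 - b*x} = sup_x {(y-b)*x - a*x^2}
FOC: (y - b) - 2a*x = 0 => x* = (y - b)/(2a)
x* = (4.9698 + 7)/(2*9) = 0.665
f*(4.9698) = (y-b)^2/(4a) = (4.9698 + 7)^2/(4*9)
= 143.2761/36 = 3.9799


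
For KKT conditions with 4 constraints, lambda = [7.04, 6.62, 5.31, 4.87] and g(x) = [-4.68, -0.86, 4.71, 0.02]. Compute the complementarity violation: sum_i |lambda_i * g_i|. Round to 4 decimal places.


KKT complementary slackness check:
lambda_1 * g_1 = 7.04 * -4.68 = -32.9472
lambda_2 * g_2 = 6.62 * -0.86 = -5.6932
lambda_3 * g_3 = 5.31 * 4.71 = 25.0101
lambda_4 * g_4 = 4.87 * 0.02 = 0.0974
Total violation = 32.9472 + 5.6932 + 25.0101 + 0.0974 = 63.7479


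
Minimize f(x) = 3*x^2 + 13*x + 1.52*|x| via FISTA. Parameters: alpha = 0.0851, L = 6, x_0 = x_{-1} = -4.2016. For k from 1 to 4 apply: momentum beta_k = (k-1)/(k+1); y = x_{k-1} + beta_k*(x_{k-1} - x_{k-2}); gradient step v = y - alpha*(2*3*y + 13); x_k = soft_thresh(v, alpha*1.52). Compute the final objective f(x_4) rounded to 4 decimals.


FISTA on f(x) = 3*x^2 + 13*x + 1.52*|x|
L = 6, alpha = 0.0851
Iteration 1: beta = 0.0, y = -4.2016 + 0.0*(-4.2016 + 4.2016) = -4.2016
  grad(y) = -12.2096, v = y - alpha*grad = -3.1626
  prox(v) = soft_thresh(-3.1626, 0.1294) = -3.0332
Iteration 2: beta = 0.3333, y = -3.0332 + 0.3333*(-3.0332 + 4.2016) = -2.6437
  grad(y) = -2.8625, v = y - alpha*grad = -2.4002
  prox(v) = soft_thresh(-2.4002, 0.1294) = -2.2708
Iteration 3: beta = 0.5, y = -2.2708 + 0.5*(-2.2708 + 3.0332) = -1.8896
  grad(y) = 1.6624, v = y - alpha*grad = -2.0311
  prox(v) = soft_thresh(-2.0311, 0.1294) = -1.9017
Iteration 4: beta = 0.6, y = -1.9017 + 0.6*(-1.9017 + 2.2708) = -1.6803
  grad(y) = 2.9184, v = y - alpha*grad = -1.9286
  prox(v) = soft_thresh(-1.9286, 0.1294) = -1.7993
f(x_4) = 3*(-1.7993)^2 + 13*(-1.7993) + 1.52*|-1.7993| = -10.9435


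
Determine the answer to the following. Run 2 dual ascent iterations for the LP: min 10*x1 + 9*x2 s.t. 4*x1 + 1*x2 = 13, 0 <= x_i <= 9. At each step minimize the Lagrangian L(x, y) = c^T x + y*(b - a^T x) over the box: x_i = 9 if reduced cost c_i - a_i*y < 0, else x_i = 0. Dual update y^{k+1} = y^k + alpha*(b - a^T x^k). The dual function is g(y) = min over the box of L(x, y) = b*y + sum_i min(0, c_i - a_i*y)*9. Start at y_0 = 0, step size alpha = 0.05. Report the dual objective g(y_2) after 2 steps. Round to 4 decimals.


Dual ascent for LP: min 10*x1 + 9*x2, 4*x1 + 1*x2 = 13, 0 <= x_i <= 9
Step 1: y^k = 0.0, reduced costs: (10.0, 9.0)
  x^k = (0.0, 0.0), subgradient = b - a^T x = 13.0
  y^{k+1} = 0.0 + 0.05*13.0 = 0.65
Step 2: y^k = 0.65, reduced costs: (7.4, 8.35)
  x^k = (0.0, 0.0), subgradient = b - a^T x = 13.0
  y^{k+1} = 0.65 + 0.05*13.0 = 1.3
Dual objective at y_2 = 1.3: reduced costs (4.8, 7.7), box minimizer x = (0.0, 0.0)
g(y_2) = b*y + (c1 - a1*y)*x1 + (c2 - a2*y)*x2 = 13*1.3 + 4.8*0.0 + 7.7*0.0 = 16.9 + 0.0 + 0.0 = 16.9


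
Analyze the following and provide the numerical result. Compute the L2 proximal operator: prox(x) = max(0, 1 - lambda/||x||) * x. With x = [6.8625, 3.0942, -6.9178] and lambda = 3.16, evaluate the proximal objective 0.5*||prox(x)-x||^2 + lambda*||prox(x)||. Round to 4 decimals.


Step 1: Compute ||x||.
||x|| = 10.2237
Step 2: Compute scaling factor.
scale = max(0, 1 - 3.16/10.2237) = 0.6909
Step 3: prox(x) = [4.7414, 2.1378, -4.7796]
||prox(x)|| = 7.0637
Step 4: Proximal objective.
0.5*||prox-x||^2 = 4.9928
lambda*||prox|| = 22.3213
Total = 27.3141


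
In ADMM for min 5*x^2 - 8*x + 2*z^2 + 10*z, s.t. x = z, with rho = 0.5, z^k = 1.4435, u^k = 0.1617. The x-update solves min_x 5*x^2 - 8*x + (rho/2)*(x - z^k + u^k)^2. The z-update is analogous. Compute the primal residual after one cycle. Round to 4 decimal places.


ADMM iteration with rho = 0.5, z^k = 1.4435, u^k = 0.1617
Step 1: x-update.
Minimize 5*x^2 - 8*x + (0.5/2)*(x - 1.4435 + 0.1617)^2
FOC: (2*5 + 0.5)*x = 8 + 0.5*(1.4435 - 0.1617)
x^{k+1} = 0.8229
Step 2: z-update.
Minimize 2*z^2 + 10*z + (0.5/2)*(0.8229 - z + 0.1617)^2
FOC: (2*2 + 0.5)*z = -10 + 0.5*(0.8229 + 0.1617)
z^{k+1} = -2.1128
Step 3: u-update.
u^{k+1} = 0.1617 + 0.8229 + 2.1128 = 3.0975
Step 4: Primal residual = |0.8229 + 2.1128| = 2.9358


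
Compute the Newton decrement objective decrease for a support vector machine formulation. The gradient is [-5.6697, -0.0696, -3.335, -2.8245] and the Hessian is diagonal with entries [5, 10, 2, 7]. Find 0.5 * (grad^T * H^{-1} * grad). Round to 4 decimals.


Step 1: H is diagonal, so H^(-1) * g = [-1.1339, -0.007, -1.6675, -0.4035].
Step 2: g^T H^(-1) g = sum_i g_i^2 / H_ii
  = (-5.6697)^2/5 + (-0.0696)^2/10 + (-3.335)^2/2 + (-2.8245)^2/7
  = 6.4291 + 0.0005 + 5.5611 + 1.1397 = 13.1304
Step 3: Objective decrease = 0.5 * g^T H^(-1) g = 6.5652


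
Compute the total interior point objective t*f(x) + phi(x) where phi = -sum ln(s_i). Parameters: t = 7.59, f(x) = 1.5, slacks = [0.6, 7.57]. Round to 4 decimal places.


Step 1: Compute log-barrier.
ln values: [-0.5108, 2.0242]
phi = -(-0.5108 + 2.0242) = -1.5134
Step 2: Compute augmented objective.
t*f(x) = 7.59*1.5 = 11.385
Total = 11.385 - 1.5134 = 9.8716


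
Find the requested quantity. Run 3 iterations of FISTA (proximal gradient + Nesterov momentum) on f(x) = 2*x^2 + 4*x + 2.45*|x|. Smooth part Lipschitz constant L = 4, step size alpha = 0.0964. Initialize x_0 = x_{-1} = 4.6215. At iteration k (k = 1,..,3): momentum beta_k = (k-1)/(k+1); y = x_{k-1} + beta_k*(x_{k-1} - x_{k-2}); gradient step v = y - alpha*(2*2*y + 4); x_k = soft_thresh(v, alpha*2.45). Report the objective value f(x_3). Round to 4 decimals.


FISTA on f(x) = 2*x^2 + 4*x + 2.45*|x|
L = 4, alpha = 0.0964
Iteration 1: beta = 0.0, y = 4.6215 + 0.0*(4.6215 - 4.6215) = 4.6215
  grad(y) = 22.486, v = y - alpha*grad = 2.4538
  prox(v) = soft_thresh(2.4538, 0.2362) = 2.2177
Iteration 2: beta = 0.3333, y = 2.2177 + 0.3333*(2.2177 - 4.6215) = 1.4164
  grad(y) = 9.6656, v = y - alpha*grad = 0.4846
  prox(v) = soft_thresh(0.4846, 0.2362) = 0.2485
Iteration 3: beta = 0.5, y = 0.2485 + 0.5*(0.2485 - 2.2177) = -0.7362
  grad(y) = 1.0554, v = y - alpha*grad = -0.8379
  prox(v) = soft_thresh(-0.8379, 0.2362) = -0.6017
f(x_3) = 2*(-0.6017)^2 + 4*(-0.6017) + 2.45*|-0.6017| = -0.2085


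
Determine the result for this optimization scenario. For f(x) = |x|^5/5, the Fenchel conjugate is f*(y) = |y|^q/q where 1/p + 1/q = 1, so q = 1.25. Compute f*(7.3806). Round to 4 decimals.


The conjugate exponent q satisfies 1/p + 1/q = 1.
p = 5, so q = 5/(5 - 1) = 1.25
|y|^q = 7.3806^1.25 = 12.1651
f*(7.3806) = 12.1651 / 1.25 = 9.7321


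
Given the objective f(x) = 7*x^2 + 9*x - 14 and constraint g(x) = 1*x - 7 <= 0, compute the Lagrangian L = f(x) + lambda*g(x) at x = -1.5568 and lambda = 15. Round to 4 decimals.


Step 1: Evaluate f(x).
f(-1.5568) = 7*(-1.5568)^2 + 9*(-1.5568) - 14 = -11.0458
Step 2: Evaluate g(x).
g(-1.5568) = 1*-1.5568 - 7 = -8.5568
Step 3: Compute Lagrangian.
L = -11.0458 + 15*-8.5568 = -139.3978


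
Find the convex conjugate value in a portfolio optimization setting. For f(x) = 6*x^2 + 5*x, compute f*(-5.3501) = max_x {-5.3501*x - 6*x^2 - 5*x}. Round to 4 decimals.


f*(y) = sup_x {y*x - a*x^2 - b*x} = sup_x {(y-b)*x - a*x^2}
FOC: (y - b) - 2a*x = 0 => x* = (y - b)/(2a)
x* = (-5.3501 - 5)/(2*6) = -0.8625
f*(-5.3501) = (y-b)^2/(4a) = (-5.3501 - 5)^2/(4*6)
= 107.1246/24 = 4.4635


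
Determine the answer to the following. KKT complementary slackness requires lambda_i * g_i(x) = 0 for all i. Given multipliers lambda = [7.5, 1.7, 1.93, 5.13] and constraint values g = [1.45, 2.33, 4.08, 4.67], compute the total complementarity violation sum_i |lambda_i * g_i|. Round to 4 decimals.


KKT complementary slackness check:
lambda_1 * g_1 = 7.5 * 1.45 = 10.875
lambda_2 * g_2 = 1.7 * 2.33 = 3.961
lambda_3 * g_3 = 1.93 * 4.08 = 7.8744
lambda_4 * g_4 = 5.13 * 4.67 = 23.9571
Total violation = 10.875 + 3.961 + 7.8744 + 23.9571 = 46.6675


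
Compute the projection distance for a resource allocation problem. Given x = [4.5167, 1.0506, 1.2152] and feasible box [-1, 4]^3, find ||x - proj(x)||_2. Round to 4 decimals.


Project each component onto [-1, 4].
clip(4.5167) = 4.0, clip(1.0506) = 1.0506, clip(1.2152) = 1.2152
Projection = [4.0, 1.0506, 1.2152]
Squared diffs: [0.267, 0.0, 0.0]
Distance = sqrt(0.267) = 0.5167


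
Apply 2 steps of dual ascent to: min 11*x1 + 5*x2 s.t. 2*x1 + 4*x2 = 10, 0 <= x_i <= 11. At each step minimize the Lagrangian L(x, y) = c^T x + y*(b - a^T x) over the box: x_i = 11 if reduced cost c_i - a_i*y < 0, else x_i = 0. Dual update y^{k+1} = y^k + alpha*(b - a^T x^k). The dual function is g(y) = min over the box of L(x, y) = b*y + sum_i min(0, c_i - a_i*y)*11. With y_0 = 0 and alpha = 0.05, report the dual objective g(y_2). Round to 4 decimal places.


Dual ascent for LP: min 11*x1 + 5*x2, 2*x1 + 4*x2 = 10, 0 <= x_i <= 11
Step 1: y^k = 0.0, reduced costs: (11.0, 5.0)
  x^k = (0.0, 0.0), subgradient = b - a^T x = 10.0
  y^{k+1} = 0.0 + 0.05*10.0 = 0.5
Step 2: y^k = 0.5, reduced costs: (10.0, 3.0)
  x^k = (0.0, 0.0), subgradient = b - a^T x = 10.0
  y^{k+1} = 0.5 + 0.05*10.0 = 1.0
Dual objective at y_2 = 1.0: reduced costs (9.0, 1.0), box minimizer x = (0.0, 0.0)
g(y_2) = b*y + (c1 - a1*y)*x1 + (c2 - a2*y)*x2 = 10*1.0 + 9.0*0.0 + 1.0*0.0 = 10.0 + 0.0 + 0.0 = 10.0


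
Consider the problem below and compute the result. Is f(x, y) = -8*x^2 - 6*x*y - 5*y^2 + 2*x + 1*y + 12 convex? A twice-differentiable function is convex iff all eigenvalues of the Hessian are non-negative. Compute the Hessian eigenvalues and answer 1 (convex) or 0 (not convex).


The Hessian of f(x,y) = -8*x^2 - 6*x*y - 5*y^2 + 2*x + 1*y + 12 is:
H = [[-16, -6], [-6, -10]]
Trace = -16 - 10 = -26
Determinant = -16*-10 - (-6)^2 = 124
Discriminant = (-26)^2 - 4*124 = 180.0
Eigenvalues: lambda_1 = -19.7082, lambda_2 = -6.2918
The function is not convex.

0


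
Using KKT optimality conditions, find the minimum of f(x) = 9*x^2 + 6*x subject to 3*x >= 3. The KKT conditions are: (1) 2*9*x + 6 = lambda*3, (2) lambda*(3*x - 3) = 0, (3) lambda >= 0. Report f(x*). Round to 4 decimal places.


Step 1: Try lambda = 0 (constraint inactive).
x_unc = -6/(2*9) = -0.3333
Check: 3*-0.3333 = -0.9999 < 3 -- violated!
Step 2: Constraint must be active: 3*x = 3
x* = 3/3 = 1.0
lambda = (2*9*1.0 + 6)/3 = 8.0
Step 3: Compute optimal value.
f(x*) = 9*1.0^2 + 6*1.0 = 15.0


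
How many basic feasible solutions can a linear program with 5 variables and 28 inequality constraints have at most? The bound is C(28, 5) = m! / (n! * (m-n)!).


Each vertex corresponds to some choice of n active constraints out of m, so the number of vertices is at most C(m, n) = m! / (n!(m-n)!).
m = 28, n = 5
Numerator: 28 * 27 * 26 * 25 * 24
Denominator: 5! = 120
C(28, 5) = 98280


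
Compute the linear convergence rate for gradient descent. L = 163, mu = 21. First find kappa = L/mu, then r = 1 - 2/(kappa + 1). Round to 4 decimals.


Step 1: Compute the condition number.
kappa = L/mu = 163/21 = 7.7619
Step 2: Compute the convergence rate.
r = 1 - 2/(kappa + 1) = 1 - 2*mu/(L + mu) = (L - mu)/(L + mu) = 142/184 = 0.7717
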